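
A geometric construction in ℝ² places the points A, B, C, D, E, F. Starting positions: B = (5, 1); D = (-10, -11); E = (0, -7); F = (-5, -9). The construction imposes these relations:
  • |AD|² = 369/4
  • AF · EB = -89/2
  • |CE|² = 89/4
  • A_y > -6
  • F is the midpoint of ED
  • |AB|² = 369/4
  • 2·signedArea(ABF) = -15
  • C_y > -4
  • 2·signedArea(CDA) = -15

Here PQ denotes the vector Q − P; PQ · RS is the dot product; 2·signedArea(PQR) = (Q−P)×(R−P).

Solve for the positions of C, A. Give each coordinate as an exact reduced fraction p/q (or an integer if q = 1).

A = (-5/2, -5)
C = (5/2, -3)

1. A_x = -5/2  [2·signedArea(ABF) = -15 ∩ AF · EB = -89/2]
2. A_y = -5  [2·signedArea(ABF) = -15 ∩ AF · EB = -89/2]
   → A = (-5/2, -5)
3. C_x = 5/2  [line -6·x + 15/2·y + 75/2 = 0 ∩ |CE|² = 89/4]
4. C_y = -3  [line -6·x + 15/2·y + 75/2 = 0 ∩ |CE|² = 89/4]
   → C = (5/2, -3)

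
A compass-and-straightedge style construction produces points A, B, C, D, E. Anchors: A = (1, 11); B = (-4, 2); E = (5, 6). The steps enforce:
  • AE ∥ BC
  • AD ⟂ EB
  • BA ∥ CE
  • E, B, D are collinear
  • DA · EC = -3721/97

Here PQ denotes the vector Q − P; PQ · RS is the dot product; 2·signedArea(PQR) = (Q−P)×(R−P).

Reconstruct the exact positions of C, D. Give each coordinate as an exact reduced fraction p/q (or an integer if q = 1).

1. C_x = 0  [BA ∥ CE ∩ AE ∥ BC]
2. C_y = -3  [BA ∥ CE ∩ AE ∥ BC]
   → C = (0, -3)
3. D_x = 341/97  [E, B, D are collinear ∩ AD ⟂ EB]
4. D_y = 518/97  [E, B, D are collinear ∩ AD ⟂ EB]
   → D = (341/97, 518/97)

C = (0, -3)
D = (341/97, 518/97)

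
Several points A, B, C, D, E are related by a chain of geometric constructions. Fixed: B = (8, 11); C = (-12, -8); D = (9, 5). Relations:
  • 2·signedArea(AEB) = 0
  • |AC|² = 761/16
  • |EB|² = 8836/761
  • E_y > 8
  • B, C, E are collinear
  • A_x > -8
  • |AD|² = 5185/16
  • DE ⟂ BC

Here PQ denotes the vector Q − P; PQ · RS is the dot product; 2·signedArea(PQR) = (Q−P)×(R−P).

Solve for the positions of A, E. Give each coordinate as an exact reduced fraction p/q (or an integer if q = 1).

A = (-7, -13/4)
E = (4208/761, 6585/761)

1. E_x = 4208/761  [B, C, E are collinear ∩ DE ⟂ BC]
2. E_y = 6585/761  [B, C, E are collinear ∩ DE ⟂ BC]
   → E = (4208/761, 6585/761)
3. A_x = -7  [line -1786/761·x + 1880/761·y + -6392/761 = 0 ∩ |AC|² = 761/16]
4. A_y = -13/4  [line -1786/761·x + 1880/761·y + -6392/761 = 0 ∩ |AC|² = 761/16]
   → A = (-7, -13/4)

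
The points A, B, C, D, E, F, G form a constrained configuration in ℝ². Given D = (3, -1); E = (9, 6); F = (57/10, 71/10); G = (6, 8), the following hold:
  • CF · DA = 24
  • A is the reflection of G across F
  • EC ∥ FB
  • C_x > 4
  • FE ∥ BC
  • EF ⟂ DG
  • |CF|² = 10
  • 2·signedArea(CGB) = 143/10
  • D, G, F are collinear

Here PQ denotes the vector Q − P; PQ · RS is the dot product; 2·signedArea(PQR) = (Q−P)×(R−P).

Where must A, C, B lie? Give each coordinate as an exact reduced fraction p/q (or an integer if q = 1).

A = (27/5, 31/5)
B = (7/5, 26/5)
C = (47/10, 41/10)

1. A_x = 27/5  [A is the reflection of G across F]
2. A_y = 31/5  [A is the reflection of G across F]
   → A = (27/5, 31/5)
3. C_x = 47/10  [line -12/5·x + -36/5·y + 204/5 = 0 ∩ |CF|² = 10]
4. C_y = 41/10  [line -12/5·x + -36/5·y + 204/5 = 0 ∩ |CF|² = 10]
   → C = (47/10, 41/10)
5. B_x = 7/5  [2·signedArea(CGB) = 143/10 ∩ FE ∥ BC]
6. B_y = 26/5  [2·signedArea(CGB) = 143/10 ∩ FE ∥ BC]
   → B = (7/5, 26/5)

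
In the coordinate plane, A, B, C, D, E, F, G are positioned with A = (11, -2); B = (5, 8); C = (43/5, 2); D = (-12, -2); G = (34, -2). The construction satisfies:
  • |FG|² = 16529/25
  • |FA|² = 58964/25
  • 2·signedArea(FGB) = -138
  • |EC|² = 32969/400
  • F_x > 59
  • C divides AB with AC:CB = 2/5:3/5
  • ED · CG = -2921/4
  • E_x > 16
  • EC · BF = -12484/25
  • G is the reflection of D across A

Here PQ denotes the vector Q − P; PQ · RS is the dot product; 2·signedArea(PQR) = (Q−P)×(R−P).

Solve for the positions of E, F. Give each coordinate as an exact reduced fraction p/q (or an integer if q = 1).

E = (67/4, -2)
F = (297/5, -6)

1. F_x = 297/5  [line -10·x + -29·y + 420 = 0 ∩ |FG|² = 16529/25]
2. F_y = -6  [line -10·x + -29·y + 420 = 0 ∩ |FG|² = 16529/25]
   → F = (297/5, -6)
3. E_x = 67/4  [EC · BF = -12484/25 ∩ ED · CG = -2921/4]
4. E_y = -2  [EC · BF = -12484/25 ∩ ED · CG = -2921/4]
   → E = (67/4, -2)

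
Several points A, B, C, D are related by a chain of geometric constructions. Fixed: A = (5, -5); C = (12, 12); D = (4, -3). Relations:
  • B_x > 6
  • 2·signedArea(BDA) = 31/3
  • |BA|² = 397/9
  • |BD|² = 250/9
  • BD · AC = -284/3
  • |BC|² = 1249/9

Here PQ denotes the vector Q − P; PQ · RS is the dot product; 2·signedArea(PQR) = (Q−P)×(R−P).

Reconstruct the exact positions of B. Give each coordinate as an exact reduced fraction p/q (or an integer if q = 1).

1. B_x = 7  [2·signedArea(BDA) = 31/3 ∩ BD · AC = -284/3]
2. B_y = 4/3  [2·signedArea(BDA) = 31/3 ∩ BD · AC = -284/3]
   → B = (7, 4/3)

B = (7, 4/3)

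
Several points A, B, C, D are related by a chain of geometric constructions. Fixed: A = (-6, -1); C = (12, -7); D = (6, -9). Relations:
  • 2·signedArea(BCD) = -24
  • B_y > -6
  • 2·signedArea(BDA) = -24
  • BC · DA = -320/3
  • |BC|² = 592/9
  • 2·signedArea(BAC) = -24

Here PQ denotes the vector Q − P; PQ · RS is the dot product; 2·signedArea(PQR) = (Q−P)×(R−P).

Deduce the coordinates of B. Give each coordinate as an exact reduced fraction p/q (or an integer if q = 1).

B = (4, -17/3)

1. B_x = 4  [2·signedArea(BAC) = -24 ∩ 2·signedArea(BCD) = -24]
2. B_y = -17/3  [2·signedArea(BAC) = -24 ∩ 2·signedArea(BCD) = -24]
   → B = (4, -17/3)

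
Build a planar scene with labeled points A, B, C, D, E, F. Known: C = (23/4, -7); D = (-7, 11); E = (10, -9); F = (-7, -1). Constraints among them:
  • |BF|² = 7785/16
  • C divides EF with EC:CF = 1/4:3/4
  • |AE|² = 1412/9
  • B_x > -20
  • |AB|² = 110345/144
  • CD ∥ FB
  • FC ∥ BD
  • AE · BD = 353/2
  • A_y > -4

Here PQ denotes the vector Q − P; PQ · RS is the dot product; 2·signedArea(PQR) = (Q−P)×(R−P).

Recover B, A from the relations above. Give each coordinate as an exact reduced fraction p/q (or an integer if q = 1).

A = (-4/3, -11/3)
B = (-79/4, 17)

1. B_x = -79/4  [FC ∥ BD ∩ CD ∥ FB]
2. B_y = 17  [FC ∥ BD ∩ CD ∥ FB]
   → B = (-79/4, 17)
3. A_x = -4/3  [line -51/4·x + 6·y + 5 = 0 ∩ |AE|² = 1412/9]
4. A_y = -11/3  [line -51/4·x + 6·y + 5 = 0 ∩ |AE|² = 1412/9]
   → A = (-4/3, -11/3)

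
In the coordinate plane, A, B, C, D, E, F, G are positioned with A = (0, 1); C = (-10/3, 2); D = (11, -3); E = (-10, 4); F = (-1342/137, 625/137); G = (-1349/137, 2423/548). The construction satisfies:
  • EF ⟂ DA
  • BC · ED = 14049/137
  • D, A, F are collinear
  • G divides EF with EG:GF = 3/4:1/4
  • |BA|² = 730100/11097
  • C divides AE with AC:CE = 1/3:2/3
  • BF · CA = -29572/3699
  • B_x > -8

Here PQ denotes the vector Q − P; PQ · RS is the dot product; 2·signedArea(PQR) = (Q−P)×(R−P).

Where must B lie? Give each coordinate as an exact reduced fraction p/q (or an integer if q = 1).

1. B_x = -9506/1233  [BC · ED = 14049/137 ∩ BF · CA = -29572/3699]
2. B_y = 1447/411  [BC · ED = 14049/137 ∩ BF · CA = -29572/3699]
   → B = (-9506/1233, 1447/411)

B = (-9506/1233, 1447/411)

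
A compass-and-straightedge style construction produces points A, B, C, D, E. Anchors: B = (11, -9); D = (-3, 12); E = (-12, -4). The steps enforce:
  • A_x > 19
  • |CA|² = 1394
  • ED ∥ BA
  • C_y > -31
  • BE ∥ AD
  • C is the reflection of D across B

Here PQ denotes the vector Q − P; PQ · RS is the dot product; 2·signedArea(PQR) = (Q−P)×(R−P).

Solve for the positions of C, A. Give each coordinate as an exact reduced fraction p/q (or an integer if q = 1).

1. C_x = 25  [C is the reflection of D across B]
2. C_y = -30  [C is the reflection of D across B]
   → C = (25, -30)
3. A_x = 20  [BE ∥ AD ∩ ED ∥ BA]
4. A_y = 7  [BE ∥ AD ∩ ED ∥ BA]
   → A = (20, 7)

A = (20, 7)
C = (25, -30)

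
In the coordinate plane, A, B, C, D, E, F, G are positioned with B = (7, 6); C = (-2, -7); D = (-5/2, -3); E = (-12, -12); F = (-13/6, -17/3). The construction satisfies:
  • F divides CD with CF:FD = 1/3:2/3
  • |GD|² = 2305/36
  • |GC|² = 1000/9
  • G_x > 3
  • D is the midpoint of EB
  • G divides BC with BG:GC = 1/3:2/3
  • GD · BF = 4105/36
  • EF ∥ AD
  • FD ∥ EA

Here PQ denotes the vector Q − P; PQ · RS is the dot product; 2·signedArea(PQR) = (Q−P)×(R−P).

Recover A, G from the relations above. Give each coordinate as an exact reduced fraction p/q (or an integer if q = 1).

1. A_x = -37/3  [EF ∥ AD ∩ FD ∥ EA]
2. A_y = -28/3  [EF ∥ AD ∩ FD ∥ EA]
   → A = (-37/3, -28/3)
3. G_x = 4  [G divides BC with BG:GC = 1/3:2/3]
4. G_y = 5/3  [G divides BC with BG:GC = 1/3:2/3]
   → G = (4, 5/3)

A = (-37/3, -28/3)
G = (4, 5/3)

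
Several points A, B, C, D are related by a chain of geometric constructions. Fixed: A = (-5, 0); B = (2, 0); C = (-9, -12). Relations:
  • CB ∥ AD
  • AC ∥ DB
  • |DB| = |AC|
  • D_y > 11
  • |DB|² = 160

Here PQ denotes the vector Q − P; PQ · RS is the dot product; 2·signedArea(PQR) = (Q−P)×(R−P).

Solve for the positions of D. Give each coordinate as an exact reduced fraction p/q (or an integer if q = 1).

1. D_x = 6  [AC ∥ DB ∩ CB ∥ AD]
2. D_y = 12  [AC ∥ DB ∩ CB ∥ AD]
   → D = (6, 12)

D = (6, 12)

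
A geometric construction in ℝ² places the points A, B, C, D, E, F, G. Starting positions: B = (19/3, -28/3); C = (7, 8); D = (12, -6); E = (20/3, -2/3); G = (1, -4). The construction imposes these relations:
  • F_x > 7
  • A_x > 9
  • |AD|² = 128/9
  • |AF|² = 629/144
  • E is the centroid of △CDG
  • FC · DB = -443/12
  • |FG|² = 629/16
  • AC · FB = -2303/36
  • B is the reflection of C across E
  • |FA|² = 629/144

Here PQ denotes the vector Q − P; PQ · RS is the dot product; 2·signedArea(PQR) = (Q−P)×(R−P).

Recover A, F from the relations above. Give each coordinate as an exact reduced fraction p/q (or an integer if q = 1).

A = (28/3, -10/3)
F = (29/4, -7/2)

1. F_x = 29/4  [line 17/3·x + 10/3·y + -353/12 = 0 ∩ |FG|² = 629/16]
2. F_y = -7/2  [line 17/3·x + 10/3·y + -353/12 = 0 ∩ |FG|² = 629/16]
   → F = (29/4, -7/2)
3. A_x = 28/3  [line 11/12·x + 35/6·y + 98/9 = 0 ∩ |AF|² = 629/144]
4. A_y = -10/3  [line 11/12·x + 35/6·y + 98/9 = 0 ∩ |AF|² = 629/144]
   → A = (28/3, -10/3)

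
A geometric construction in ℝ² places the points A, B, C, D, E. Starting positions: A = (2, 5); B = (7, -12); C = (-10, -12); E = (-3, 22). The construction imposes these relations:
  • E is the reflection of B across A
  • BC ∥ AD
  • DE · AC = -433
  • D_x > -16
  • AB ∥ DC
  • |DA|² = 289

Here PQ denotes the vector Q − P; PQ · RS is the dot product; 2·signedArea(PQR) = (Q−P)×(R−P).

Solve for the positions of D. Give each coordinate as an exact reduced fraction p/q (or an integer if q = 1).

1. D_x = -15  [AB ∥ DC ∩ BC ∥ AD]
2. D_y = 5  [AB ∥ DC ∩ BC ∥ AD]
   → D = (-15, 5)

D = (-15, 5)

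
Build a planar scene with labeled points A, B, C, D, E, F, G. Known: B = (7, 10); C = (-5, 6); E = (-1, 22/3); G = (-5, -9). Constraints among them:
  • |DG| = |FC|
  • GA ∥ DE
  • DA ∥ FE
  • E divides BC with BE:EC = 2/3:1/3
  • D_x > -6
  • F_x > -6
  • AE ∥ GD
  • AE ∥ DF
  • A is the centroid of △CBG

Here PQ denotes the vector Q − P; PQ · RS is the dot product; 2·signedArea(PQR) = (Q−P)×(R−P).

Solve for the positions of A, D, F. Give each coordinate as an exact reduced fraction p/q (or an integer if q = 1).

1. A_x = -1  [A is the centroid of △CBG]
2. A_y = 7/3  [A is the centroid of △CBG]
   → A = (-1, 7/3)
3. D_x = -5  [GA ∥ DE ∩ AE ∥ GD]
4. D_y = -4  [GA ∥ DE ∩ AE ∥ GD]
   → D = (-5, -4)
5. F_x = -5  [DA ∥ FE ∩ AE ∥ DF]
6. F_y = 1  [DA ∥ FE ∩ AE ∥ DF]
   → F = (-5, 1)

A = (-1, 7/3)
D = (-5, -4)
F = (-5, 1)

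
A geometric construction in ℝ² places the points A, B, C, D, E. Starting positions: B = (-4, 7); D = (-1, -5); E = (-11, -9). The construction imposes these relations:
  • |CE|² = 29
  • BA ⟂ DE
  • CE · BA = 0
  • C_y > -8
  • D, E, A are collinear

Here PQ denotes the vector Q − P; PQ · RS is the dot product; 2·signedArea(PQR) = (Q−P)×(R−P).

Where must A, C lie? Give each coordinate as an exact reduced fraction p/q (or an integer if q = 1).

1. A_x = 16/29  [D, E, A are collinear ∩ BA ⟂ DE]
2. A_y = -127/29  [D, E, A are collinear ∩ BA ⟂ DE]
   → A = (16/29, -127/29)
3. C_x = -6  [line -132/29·x + 330/29·y + 1518/29 = 0 ∩ |CE|² = 29]
4. C_y = -7  [line -132/29·x + 330/29·y + 1518/29 = 0 ∩ |CE|² = 29]
   → C = (-6, -7)

A = (16/29, -127/29)
C = (-6, -7)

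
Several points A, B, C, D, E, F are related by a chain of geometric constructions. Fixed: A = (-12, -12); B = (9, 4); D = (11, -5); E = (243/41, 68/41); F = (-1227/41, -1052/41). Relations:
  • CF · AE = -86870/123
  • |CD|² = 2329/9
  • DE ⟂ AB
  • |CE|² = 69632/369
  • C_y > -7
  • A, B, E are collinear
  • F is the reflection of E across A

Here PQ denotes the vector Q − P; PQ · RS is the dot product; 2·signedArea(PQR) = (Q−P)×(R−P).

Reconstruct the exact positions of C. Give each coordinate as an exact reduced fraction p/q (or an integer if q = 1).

1. C_x = -5  [line -735/41·x + -560/41·y + -22225/123 = 0 ∩ |CE|² = 69632/369]
2. C_y = -20/3  [line -735/41·x + -560/41·y + -22225/123 = 0 ∩ |CE|² = 69632/369]
   → C = (-5, -20/3)

C = (-5, -20/3)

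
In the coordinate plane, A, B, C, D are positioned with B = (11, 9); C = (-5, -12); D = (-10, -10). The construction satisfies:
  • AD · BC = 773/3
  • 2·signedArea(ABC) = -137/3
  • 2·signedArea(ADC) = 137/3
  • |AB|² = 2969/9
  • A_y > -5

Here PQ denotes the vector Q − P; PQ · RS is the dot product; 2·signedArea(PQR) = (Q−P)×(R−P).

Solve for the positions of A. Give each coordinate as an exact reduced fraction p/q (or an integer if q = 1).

1. A_x = -4/3  [2·signedArea(ABC) = -137/3 ∩ AD · BC = 773/3]
2. A_y = -13/3  [2·signedArea(ABC) = -137/3 ∩ AD · BC = 773/3]
   → A = (-4/3, -13/3)

A = (-4/3, -13/3)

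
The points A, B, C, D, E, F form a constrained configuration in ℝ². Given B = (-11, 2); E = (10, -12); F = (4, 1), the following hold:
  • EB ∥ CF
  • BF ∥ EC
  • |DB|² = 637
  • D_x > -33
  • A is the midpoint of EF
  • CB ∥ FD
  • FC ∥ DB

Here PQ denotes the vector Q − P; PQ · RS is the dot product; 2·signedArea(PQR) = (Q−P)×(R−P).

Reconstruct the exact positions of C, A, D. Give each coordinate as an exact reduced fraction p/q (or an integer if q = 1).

A = (7, -11/2)
C = (25, -13)
D = (-32, 16)

1. C_x = 25  [EB ∥ CF ∩ BF ∥ EC]
2. C_y = -13  [EB ∥ CF ∩ BF ∥ EC]
   → C = (25, -13)
3. A_x = 7  [A is the midpoint of EF]
4. A_y = -11/2  [A is the midpoint of EF]
   → A = (7, -11/2)
5. D_x = -32  [FC ∥ DB ∩ CB ∥ FD]
6. D_y = 16  [FC ∥ DB ∩ CB ∥ FD]
   → D = (-32, 16)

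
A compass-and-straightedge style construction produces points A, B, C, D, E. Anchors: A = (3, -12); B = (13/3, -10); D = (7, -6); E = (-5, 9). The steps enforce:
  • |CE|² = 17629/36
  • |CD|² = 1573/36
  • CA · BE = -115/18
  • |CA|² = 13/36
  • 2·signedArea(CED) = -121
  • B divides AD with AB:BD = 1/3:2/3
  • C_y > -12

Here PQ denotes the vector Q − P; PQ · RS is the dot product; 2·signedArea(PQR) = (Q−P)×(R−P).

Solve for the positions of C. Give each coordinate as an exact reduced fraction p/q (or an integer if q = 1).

C = (10/3, -23/2)

1. C_x = 10/3  [CA · BE = -115/18 ∩ 2·signedArea(CED) = -121]
2. C_y = -23/2  [CA · BE = -115/18 ∩ 2·signedArea(CED) = -121]
   → C = (10/3, -23/2)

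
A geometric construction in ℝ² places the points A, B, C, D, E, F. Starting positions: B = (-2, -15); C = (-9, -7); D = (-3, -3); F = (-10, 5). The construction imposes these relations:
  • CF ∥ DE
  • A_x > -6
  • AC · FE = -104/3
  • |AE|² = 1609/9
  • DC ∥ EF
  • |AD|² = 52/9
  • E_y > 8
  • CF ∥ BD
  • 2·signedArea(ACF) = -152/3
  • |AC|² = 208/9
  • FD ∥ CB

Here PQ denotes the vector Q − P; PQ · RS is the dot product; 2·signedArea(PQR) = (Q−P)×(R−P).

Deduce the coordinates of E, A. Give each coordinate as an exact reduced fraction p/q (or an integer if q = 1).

A = (-5, -13/3)
E = (-4, 9)

1. E_x = -4  [DC ∥ EF ∩ CF ∥ DE]
2. E_y = 9  [DC ∥ EF ∩ CF ∥ DE]
   → E = (-4, 9)
3. A_x = -5  [AC · FE = -104/3 ∩ 2·signedArea(ACF) = -152/3]
4. A_y = -13/3  [AC · FE = -104/3 ∩ 2·signedArea(ACF) = -152/3]
   → A = (-5, -13/3)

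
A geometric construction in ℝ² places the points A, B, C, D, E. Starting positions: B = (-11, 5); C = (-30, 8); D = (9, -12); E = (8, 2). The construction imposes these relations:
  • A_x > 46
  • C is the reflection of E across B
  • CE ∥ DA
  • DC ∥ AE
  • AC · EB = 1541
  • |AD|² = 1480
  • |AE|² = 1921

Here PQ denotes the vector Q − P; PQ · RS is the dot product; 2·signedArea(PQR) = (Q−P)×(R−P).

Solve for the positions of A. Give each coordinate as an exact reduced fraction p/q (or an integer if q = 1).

1. A_x = 47  [DC ∥ AE ∩ CE ∥ DA]
2. A_y = -18  [DC ∥ AE ∩ CE ∥ DA]
   → A = (47, -18)

A = (47, -18)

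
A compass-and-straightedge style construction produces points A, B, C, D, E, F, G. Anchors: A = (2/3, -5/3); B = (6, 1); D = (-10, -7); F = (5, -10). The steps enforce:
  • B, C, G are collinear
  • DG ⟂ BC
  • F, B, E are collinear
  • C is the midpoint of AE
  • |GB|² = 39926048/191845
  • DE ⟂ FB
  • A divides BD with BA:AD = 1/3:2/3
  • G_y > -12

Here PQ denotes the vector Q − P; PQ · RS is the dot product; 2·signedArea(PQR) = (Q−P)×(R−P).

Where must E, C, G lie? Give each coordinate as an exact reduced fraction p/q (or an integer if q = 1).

1. E_x = 314/61  [F, B, E are collinear ∩ DE ⟂ FB]
2. E_y = -511/61  [F, B, E are collinear ∩ DE ⟂ FB]
   → E = (314/61, -511/61)
3. C_x = 532/183  [C is the midpoint of AE]
4. C_y = -919/183  [C is the midpoint of AE]
   → C = (532/183, -919/183)
5. G_x = -113374/191845  [B, C, G are collinear ∩ DG ⟂ BC]
6. G_y = -2270023/191845  [B, C, G are collinear ∩ DG ⟂ BC]
   → G = (-113374/191845, -2270023/191845)

C = (532/183, -919/183)
E = (314/61, -511/61)
G = (-113374/191845, -2270023/191845)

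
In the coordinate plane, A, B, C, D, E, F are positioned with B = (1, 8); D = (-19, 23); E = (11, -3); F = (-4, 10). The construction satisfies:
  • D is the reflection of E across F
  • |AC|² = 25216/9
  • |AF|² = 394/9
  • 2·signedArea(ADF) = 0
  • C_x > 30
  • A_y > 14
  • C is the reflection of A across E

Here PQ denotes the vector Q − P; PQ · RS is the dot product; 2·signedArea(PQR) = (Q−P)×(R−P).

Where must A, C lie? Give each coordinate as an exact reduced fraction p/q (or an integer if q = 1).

1. A_x = -9  [line 13·x + 15·y + -98 = 0 ∩ |AF|² = 394/9]
2. A_y = 43/3  [line 13·x + 15·y + -98 = 0 ∩ |AF|² = 394/9]
   → A = (-9, 43/3)
3. C_x = 31  [C is the reflection of A across E]
4. C_y = -61/3  [C is the reflection of A across E]
   → C = (31, -61/3)

A = (-9, 43/3)
C = (31, -61/3)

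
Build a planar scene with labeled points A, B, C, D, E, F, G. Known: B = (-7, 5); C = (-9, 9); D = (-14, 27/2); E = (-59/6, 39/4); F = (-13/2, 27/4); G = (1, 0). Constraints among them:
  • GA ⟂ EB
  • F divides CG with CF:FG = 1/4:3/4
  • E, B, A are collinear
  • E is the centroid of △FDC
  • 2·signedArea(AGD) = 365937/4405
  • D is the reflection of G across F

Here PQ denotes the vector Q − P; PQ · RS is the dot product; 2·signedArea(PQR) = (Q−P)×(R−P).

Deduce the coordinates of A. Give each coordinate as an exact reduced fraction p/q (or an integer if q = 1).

A = (-11897/4405, -9724/4405)

1. A_x = -11897/4405  [E, B, A are collinear ∩ GA ⟂ EB]
2. A_y = -9724/4405  [E, B, A are collinear ∩ GA ⟂ EB]
   → A = (-11897/4405, -9724/4405)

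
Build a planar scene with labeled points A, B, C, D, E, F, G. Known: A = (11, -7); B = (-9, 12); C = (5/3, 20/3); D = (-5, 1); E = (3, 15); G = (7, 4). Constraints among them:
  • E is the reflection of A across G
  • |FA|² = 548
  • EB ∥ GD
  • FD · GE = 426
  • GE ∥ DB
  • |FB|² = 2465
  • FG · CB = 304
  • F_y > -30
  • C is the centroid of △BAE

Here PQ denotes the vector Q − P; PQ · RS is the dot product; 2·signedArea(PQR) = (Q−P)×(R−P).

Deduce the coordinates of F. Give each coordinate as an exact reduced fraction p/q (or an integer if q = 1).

1. F_x = 19  [FG · CB = 304 ∩ FD · GE = 426]
2. F_y = -29  [FG · CB = 304 ∩ FD · GE = 426]
   → F = (19, -29)

F = (19, -29)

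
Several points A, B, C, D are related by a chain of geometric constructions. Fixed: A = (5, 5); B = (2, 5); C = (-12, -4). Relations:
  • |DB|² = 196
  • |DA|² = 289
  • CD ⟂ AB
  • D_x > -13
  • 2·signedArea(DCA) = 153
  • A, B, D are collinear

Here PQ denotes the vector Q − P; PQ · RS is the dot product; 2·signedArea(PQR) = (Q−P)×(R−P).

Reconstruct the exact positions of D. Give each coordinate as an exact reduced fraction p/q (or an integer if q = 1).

D = (-12, 5)

1. D_x = -12  [A, B, D are collinear ∩ CD ⟂ AB]
2. D_y = 5  [A, B, D are collinear ∩ CD ⟂ AB]
   → D = (-12, 5)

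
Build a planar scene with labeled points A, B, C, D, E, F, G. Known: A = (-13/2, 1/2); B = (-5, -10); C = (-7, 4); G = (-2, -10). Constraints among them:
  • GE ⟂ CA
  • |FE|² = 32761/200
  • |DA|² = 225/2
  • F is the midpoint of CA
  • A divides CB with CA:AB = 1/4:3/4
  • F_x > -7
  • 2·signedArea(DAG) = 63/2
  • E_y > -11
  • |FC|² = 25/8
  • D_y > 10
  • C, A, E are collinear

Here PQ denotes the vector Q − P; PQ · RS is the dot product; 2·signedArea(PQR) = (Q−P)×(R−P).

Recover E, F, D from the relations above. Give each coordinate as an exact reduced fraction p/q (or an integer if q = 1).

1. E_x = -247/50  [C, A, E are collinear ∩ GE ⟂ CA]
2. E_y = -521/50  [C, A, E are collinear ∩ GE ⟂ CA]
   → E = (-247/50, -521/50)
3. F_x = -27/4  [F is the midpoint of CA]
4. F_y = 9/4  [F is the midpoint of CA]
   → F = (-27/4, 9/4)
5. D_x = -8  [line 21/2·x + 9/2·y + 69/2 = 0 ∩ |DA|² = 225/2]
6. D_y = 11  [line 21/2·x + 9/2·y + 69/2 = 0 ∩ |DA|² = 225/2]
   → D = (-8, 11)

D = (-8, 11)
E = (-247/50, -521/50)
F = (-27/4, 9/4)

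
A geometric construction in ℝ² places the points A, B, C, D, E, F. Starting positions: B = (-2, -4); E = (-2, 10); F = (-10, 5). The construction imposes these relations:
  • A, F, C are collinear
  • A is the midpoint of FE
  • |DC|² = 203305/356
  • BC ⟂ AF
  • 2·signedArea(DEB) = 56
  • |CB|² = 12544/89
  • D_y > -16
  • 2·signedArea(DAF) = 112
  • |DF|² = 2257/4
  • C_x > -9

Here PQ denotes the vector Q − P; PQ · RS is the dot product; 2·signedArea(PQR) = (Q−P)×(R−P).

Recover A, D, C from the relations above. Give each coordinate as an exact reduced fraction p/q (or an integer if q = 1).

A = (-6, 15/2)
C = (-738/89, 540/89)
D = (2, -31/2)

1. A_x = -6  [A is the midpoint of FE]
2. A_y = 15/2  [A is the midpoint of FE]
   → A = (-6, 15/2)
3. D_x = 2  [2·signedArea(DEB) = 56 ∩ 2·signedArea(DAF) = 112]
4. D_y = -31/2  [2·signedArea(DEB) = 56 ∩ 2·signedArea(DAF) = 112]
   → D = (2, -31/2)
5. C_x = -738/89  [A, F, C are collinear ∩ BC ⟂ AF]
6. C_y = 540/89  [A, F, C are collinear ∩ BC ⟂ AF]
   → C = (-738/89, 540/89)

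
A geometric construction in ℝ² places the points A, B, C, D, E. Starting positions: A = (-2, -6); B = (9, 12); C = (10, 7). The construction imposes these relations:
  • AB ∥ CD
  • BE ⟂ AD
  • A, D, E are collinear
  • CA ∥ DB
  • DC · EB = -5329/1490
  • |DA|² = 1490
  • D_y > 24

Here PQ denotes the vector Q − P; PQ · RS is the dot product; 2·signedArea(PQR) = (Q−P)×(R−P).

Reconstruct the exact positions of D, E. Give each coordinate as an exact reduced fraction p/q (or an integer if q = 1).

1. D_x = 21  [CA ∥ DB ∩ AB ∥ CD]
2. D_y = 25  [CA ∥ DB ∩ AB ∥ CD]
   → D = (21, 25)
3. E_x = 15673/1490  [A, D, E are collinear ∩ BE ⟂ AD]
4. E_y = 16201/1490  [A, D, E are collinear ∩ BE ⟂ AD]
   → E = (15673/1490, 16201/1490)

D = (21, 25)
E = (15673/1490, 16201/1490)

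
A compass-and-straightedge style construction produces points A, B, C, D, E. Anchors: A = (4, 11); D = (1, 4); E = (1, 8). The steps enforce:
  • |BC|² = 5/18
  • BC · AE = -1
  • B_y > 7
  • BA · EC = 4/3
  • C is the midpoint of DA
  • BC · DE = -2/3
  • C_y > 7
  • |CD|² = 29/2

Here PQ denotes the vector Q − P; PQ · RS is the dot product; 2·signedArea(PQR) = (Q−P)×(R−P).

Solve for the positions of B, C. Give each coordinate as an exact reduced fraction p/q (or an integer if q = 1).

B = (2, 23/3)
C = (5/2, 15/2)

1. C_x = 5/2  [C is the midpoint of DA]
2. C_y = 15/2  [C is the midpoint of DA]
   → C = (5/2, 15/2)
3. B_x = 2  [BA · EC = 4/3 ∩ BC · AE = -1]
4. B_y = 23/3  [BA · EC = 4/3 ∩ BC · AE = -1]
   → B = (2, 23/3)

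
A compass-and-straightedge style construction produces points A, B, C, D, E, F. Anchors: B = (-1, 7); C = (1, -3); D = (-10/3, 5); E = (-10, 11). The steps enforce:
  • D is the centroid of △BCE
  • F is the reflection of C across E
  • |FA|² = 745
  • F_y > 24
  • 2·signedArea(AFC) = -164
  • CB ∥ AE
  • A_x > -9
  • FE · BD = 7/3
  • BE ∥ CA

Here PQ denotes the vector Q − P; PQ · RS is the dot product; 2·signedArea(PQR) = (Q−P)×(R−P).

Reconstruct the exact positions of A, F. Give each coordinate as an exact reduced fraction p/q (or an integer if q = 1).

1. A_x = -8  [CB ∥ AE ∩ BE ∥ CA]
2. A_y = 1  [CB ∥ AE ∩ BE ∥ CA]
   → A = (-8, 1)
3. F_x = -21  [F is the reflection of C across E]
4. F_y = 25  [F is the reflection of C across E]
   → F = (-21, 25)

A = (-8, 1)
F = (-21, 25)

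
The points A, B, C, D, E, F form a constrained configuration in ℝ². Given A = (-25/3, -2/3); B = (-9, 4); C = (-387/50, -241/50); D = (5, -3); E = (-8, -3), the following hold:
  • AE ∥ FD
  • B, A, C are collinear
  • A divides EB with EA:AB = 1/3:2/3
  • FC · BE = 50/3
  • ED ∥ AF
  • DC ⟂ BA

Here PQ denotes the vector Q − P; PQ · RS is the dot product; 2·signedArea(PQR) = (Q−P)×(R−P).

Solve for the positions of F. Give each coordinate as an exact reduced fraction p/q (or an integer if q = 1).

F = (14/3, -2/3)

1. F_x = 14/3  [AE ∥ FD ∩ ED ∥ AF]
2. F_y = -2/3  [AE ∥ FD ∩ ED ∥ AF]
   → F = (14/3, -2/3)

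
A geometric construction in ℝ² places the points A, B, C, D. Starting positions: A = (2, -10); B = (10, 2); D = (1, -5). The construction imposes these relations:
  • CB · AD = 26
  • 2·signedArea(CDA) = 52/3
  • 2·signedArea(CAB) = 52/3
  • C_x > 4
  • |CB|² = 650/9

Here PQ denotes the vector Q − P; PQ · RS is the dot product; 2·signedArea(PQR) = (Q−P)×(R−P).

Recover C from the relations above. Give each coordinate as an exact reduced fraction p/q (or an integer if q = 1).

1. C_x = 13/3  [CB · AD = 26 ∩ 2·signedArea(CAB) = 52/3]
2. C_y = -13/3  [CB · AD = 26 ∩ 2·signedArea(CAB) = 52/3]
   → C = (13/3, -13/3)

C = (13/3, -13/3)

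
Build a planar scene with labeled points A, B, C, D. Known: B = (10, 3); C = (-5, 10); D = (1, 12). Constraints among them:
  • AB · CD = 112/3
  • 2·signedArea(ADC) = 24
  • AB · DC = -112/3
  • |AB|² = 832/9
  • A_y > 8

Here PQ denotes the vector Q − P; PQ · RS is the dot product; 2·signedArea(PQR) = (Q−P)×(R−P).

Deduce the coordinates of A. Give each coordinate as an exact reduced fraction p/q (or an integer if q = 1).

A = (2, 25/3)

1. A_x = 2  [2·signedArea(ADC) = 24 ∩ AB · CD = 112/3]
2. A_y = 25/3  [2·signedArea(ADC) = 24 ∩ AB · CD = 112/3]
   → A = (2, 25/3)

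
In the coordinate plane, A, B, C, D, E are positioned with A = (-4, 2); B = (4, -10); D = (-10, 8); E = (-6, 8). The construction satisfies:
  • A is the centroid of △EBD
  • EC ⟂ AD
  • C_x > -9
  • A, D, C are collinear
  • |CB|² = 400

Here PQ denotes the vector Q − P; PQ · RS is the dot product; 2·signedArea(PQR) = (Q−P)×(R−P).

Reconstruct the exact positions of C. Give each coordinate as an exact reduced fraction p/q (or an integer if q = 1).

C = (-8, 6)

1. C_x = -8  [A, D, C are collinear ∩ EC ⟂ AD]
2. C_y = 6  [A, D, C are collinear ∩ EC ⟂ AD]
   → C = (-8, 6)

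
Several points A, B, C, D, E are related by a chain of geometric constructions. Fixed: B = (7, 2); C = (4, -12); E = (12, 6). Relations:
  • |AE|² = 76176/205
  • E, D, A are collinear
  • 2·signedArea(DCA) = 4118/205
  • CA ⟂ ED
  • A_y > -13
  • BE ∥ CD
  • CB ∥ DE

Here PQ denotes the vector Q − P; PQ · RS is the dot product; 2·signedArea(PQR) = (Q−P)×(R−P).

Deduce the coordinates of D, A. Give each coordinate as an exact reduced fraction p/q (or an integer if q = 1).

A = (1632/205, -2634/205)
D = (9, -8)

1. D_x = 9  [CB ∥ DE ∩ BE ∥ CD]
2. D_y = -8  [CB ∥ DE ∩ BE ∥ CD]
   → D = (9, -8)
3. A_x = 1632/205  [E, D, A are collinear ∩ CA ⟂ ED]
4. A_y = -2634/205  [E, D, A are collinear ∩ CA ⟂ ED]
   → A = (1632/205, -2634/205)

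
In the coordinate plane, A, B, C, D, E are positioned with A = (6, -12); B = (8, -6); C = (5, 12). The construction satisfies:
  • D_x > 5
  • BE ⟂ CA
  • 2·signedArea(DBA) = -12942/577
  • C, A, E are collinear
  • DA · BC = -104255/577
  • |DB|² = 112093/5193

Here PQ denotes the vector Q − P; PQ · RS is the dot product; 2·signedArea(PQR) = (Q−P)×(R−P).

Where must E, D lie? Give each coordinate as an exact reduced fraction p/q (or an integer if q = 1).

1. E_x = 3320/577  [C, A, E are collinear ∩ BE ⟂ CA]
2. E_y = -3516/577  [C, A, E are collinear ∩ BE ⟂ CA]
   → E = (3320/577, -3516/577)
3. D_x = 9667/1731  [DA · BC = -104255/577 ∩ 2·signedArea(DBA) = -12942/577]
4. D_y = -1172/577  [DA · BC = -104255/577 ∩ 2·signedArea(DBA) = -12942/577]
   → D = (9667/1731, -1172/577)

D = (9667/1731, -1172/577)
E = (3320/577, -3516/577)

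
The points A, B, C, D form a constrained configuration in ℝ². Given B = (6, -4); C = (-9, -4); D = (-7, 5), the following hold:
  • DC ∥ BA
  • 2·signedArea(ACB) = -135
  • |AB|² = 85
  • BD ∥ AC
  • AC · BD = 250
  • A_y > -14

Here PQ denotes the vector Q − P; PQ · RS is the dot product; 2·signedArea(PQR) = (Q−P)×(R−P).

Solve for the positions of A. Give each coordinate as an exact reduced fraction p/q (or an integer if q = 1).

A = (4, -13)

1. A_x = 4  [BD ∥ AC ∩ DC ∥ BA]
2. A_y = -13  [BD ∥ AC ∩ DC ∥ BA]
   → A = (4, -13)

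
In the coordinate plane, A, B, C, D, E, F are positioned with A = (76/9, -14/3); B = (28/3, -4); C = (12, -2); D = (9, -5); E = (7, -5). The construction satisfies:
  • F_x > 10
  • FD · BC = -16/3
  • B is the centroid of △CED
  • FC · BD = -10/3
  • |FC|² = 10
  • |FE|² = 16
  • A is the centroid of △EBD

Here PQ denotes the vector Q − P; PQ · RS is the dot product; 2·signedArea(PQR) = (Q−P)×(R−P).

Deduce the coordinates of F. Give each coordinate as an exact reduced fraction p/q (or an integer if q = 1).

F = (11, -5)

1. F_x = 11  [FD · BC = -16/3 ∩ FC · BD = -10/3]
2. F_y = -5  [FD · BC = -16/3 ∩ FC · BD = -10/3]
   → F = (11, -5)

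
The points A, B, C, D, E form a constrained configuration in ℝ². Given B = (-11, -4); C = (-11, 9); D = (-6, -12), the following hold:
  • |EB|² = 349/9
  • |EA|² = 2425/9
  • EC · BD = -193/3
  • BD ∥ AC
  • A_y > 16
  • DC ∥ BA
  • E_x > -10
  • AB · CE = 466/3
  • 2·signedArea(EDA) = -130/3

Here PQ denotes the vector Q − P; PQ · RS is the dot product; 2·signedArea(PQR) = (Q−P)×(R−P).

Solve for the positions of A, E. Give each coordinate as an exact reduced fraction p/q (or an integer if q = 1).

A = (-16, 17)
E = (-28/3, 2)

1. A_x = -16  [BD ∥ AC ∩ DC ∥ BA]
2. A_y = 17  [BD ∥ AC ∩ DC ∥ BA]
   → A = (-16, 17)
3. E_x = -28/3  [2·signedArea(EDA) = -130/3 ∩ AB · CE = 466/3]
4. E_y = 2  [2·signedArea(EDA) = -130/3 ∩ AB · CE = 466/3]
   → E = (-28/3, 2)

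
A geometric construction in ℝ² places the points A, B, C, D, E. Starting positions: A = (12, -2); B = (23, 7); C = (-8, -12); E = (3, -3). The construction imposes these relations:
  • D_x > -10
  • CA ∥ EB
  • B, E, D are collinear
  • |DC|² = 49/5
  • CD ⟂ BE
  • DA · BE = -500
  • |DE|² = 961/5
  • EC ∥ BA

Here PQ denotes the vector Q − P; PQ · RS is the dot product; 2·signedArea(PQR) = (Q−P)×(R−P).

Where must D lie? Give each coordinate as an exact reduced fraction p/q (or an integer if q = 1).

D = (-47/5, -46/5)

1. D_x = -47/5  [B, E, D are collinear ∩ CD ⟂ BE]
2. D_y = -46/5  [B, E, D are collinear ∩ CD ⟂ BE]
   → D = (-47/5, -46/5)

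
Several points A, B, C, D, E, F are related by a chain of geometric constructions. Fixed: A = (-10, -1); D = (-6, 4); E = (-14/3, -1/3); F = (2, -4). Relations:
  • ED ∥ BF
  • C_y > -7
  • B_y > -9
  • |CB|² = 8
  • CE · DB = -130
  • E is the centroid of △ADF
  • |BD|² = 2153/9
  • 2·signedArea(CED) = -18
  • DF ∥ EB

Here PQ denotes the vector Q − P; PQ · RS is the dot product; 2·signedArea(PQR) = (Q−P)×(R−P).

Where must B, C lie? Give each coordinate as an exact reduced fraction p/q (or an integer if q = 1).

B = (10/3, -25/3)
C = (4/3, -19/3)

1. B_x = 10/3  [ED ∥ BF ∩ DF ∥ EB]
2. B_y = -25/3  [ED ∥ BF ∩ DF ∥ EB]
   → B = (10/3, -25/3)
3. C_x = 4/3  [2·signedArea(CED) = -18 ∩ CE · DB = -130]
4. C_y = -19/3  [2·signedArea(CED) = -18 ∩ CE · DB = -130]
   → C = (4/3, -19/3)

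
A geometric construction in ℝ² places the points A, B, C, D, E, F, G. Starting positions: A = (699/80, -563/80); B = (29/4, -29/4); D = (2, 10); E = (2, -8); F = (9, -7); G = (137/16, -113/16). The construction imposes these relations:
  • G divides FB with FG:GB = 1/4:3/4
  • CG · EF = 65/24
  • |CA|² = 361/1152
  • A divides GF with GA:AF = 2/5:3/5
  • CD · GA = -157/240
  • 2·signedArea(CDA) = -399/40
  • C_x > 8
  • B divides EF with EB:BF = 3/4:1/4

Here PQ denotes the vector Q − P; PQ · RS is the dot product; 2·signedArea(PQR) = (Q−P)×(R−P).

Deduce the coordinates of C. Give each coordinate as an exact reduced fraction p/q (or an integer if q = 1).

1. C_x = 491/60  [CG · EF = 65/24 ∩ 2·signedArea(CDA) = -399/40]
2. C_y = -427/60  [CG · EF = 65/24 ∩ 2·signedArea(CDA) = -399/40]
   → C = (491/60, -427/60)

C = (491/60, -427/60)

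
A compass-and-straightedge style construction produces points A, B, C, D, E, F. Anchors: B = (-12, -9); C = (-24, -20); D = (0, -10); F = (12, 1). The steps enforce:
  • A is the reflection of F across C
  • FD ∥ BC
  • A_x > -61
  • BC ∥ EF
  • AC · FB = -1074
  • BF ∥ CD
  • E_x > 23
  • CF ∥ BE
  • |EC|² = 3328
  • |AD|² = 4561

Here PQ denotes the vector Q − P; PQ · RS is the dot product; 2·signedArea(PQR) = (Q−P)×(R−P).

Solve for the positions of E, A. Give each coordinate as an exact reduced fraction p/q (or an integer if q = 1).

A = (-60, -41)
E = (24, 12)

1. E_x = 24  [BC ∥ EF ∩ CF ∥ BE]
2. E_y = 12  [BC ∥ EF ∩ CF ∥ BE]
   → E = (24, 12)
3. A_x = -60  [A is the reflection of F across C]
4. A_y = -41  [A is the reflection of F across C]
   → A = (-60, -41)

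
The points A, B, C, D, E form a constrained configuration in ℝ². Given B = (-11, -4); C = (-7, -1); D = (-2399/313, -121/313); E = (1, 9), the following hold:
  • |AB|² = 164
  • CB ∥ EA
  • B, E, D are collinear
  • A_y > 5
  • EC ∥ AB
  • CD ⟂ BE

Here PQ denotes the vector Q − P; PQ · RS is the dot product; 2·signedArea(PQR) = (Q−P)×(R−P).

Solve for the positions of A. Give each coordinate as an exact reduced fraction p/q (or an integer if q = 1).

1. A_x = -3  [EC ∥ AB ∩ CB ∥ EA]
2. A_y = 6  [EC ∥ AB ∩ CB ∥ EA]
   → A = (-3, 6)

A = (-3, 6)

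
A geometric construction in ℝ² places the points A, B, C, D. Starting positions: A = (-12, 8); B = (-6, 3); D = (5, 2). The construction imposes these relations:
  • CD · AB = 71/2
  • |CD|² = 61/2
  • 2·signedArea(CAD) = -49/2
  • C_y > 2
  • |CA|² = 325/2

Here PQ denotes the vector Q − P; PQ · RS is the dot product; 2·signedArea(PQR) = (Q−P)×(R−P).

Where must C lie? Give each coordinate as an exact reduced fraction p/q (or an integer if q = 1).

C = (-1/2, 5/2)

1. C_x = -1/2  [2·signedArea(CAD) = -49/2 ∩ CD · AB = 71/2]
2. C_y = 5/2  [2·signedArea(CAD) = -49/2 ∩ CD · AB = 71/2]
   → C = (-1/2, 5/2)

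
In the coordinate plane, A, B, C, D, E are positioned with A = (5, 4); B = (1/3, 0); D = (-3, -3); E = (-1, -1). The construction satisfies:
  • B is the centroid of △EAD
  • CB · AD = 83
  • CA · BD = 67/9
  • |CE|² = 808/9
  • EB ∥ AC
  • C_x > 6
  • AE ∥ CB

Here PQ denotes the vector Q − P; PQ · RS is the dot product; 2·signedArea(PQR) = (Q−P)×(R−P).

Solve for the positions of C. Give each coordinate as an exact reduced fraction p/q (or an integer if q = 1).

1. C_x = 19/3  [AE ∥ CB ∩ EB ∥ AC]
2. C_y = 5  [AE ∥ CB ∩ EB ∥ AC]
   → C = (19/3, 5)

C = (19/3, 5)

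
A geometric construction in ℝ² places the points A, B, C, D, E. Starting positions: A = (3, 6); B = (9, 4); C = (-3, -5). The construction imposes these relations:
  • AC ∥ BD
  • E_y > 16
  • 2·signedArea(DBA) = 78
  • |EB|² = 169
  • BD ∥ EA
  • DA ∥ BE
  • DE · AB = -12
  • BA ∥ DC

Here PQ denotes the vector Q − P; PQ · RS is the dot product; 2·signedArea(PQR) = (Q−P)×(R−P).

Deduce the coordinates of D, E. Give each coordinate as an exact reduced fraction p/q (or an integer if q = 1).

D = (3, -7)
E = (9, 17)

1. D_x = 3  [BA ∥ DC ∩ AC ∥ BD]
2. D_y = -7  [BA ∥ DC ∩ AC ∥ BD]
   → D = (3, -7)
3. E_x = 9  [BD ∥ EA ∩ DA ∥ BE]
4. E_y = 17  [BD ∥ EA ∩ DA ∥ BE]
   → E = (9, 17)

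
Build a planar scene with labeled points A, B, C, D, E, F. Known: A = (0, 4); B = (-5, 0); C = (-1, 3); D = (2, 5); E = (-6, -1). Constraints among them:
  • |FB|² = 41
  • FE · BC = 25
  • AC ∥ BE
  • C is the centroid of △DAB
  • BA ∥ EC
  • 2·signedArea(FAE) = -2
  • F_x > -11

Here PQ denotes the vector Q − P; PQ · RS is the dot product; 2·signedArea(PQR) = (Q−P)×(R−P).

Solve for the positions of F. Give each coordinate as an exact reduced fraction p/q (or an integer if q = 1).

F = (-10, -4)

1. F_x = -10  [FE · BC = 25 ∩ 2·signedArea(FAE) = -2]
2. F_y = -4  [FE · BC = 25 ∩ 2·signedArea(FAE) = -2]
   → F = (-10, -4)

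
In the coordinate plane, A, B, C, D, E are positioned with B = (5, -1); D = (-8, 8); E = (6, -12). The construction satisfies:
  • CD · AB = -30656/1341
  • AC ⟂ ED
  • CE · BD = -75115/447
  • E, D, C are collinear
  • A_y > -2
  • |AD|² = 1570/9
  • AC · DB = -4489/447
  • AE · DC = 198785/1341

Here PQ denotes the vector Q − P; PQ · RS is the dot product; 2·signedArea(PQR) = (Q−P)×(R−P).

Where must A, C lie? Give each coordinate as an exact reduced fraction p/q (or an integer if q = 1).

A = (1, -5/3)
C = (-223/447, -1214/447)

1. C_x = -223/447  [E, D, C are collinear ∩ CE · BD = -75115/447]
2. C_y = -1214/447  [E, D, C are collinear ∩ CE · BD = -75115/447]
   → C = (-223/447, -1214/447)
3. A_x = 1  [AE · DC = 198785/1341 ∩ AC · DB = -4489/447]
4. A_y = -5/3  [AE · DC = 198785/1341 ∩ AC · DB = -4489/447]
   → A = (1, -5/3)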